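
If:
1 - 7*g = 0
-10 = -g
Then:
No Solution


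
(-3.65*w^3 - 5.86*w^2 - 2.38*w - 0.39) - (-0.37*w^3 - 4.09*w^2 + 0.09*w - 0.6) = -3.28*w^3 - 1.77*w^2 - 2.47*w + 0.21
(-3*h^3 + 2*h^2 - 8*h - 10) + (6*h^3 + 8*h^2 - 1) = 3*h^3 + 10*h^2 - 8*h - 11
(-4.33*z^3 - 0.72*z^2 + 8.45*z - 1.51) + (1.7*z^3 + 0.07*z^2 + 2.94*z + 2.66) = -2.63*z^3 - 0.65*z^2 + 11.39*z + 1.15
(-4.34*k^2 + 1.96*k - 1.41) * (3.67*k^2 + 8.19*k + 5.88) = -15.9278*k^4 - 28.3514*k^3 - 14.6415*k^2 - 0.0230999999999995*k - 8.2908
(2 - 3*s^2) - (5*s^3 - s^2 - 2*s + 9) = -5*s^3 - 2*s^2 + 2*s - 7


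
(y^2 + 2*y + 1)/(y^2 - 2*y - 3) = (y + 1)/(y - 3)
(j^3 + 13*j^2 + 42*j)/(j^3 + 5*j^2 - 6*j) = (j + 7)/(j - 1)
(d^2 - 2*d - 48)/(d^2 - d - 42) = (d - 8)/(d - 7)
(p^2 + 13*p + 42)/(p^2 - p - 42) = (p + 7)/(p - 7)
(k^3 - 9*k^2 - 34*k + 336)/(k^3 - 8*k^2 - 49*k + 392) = (k + 6)/(k + 7)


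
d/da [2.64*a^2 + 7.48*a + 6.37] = 5.28*a + 7.48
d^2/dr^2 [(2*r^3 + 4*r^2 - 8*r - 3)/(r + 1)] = 2*(2*r^3 + 6*r^2 + 6*r + 9)/(r^3 + 3*r^2 + 3*r + 1)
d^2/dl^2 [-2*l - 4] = 0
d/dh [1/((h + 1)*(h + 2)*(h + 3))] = (-(h + 1)*(h + 2) - (h + 1)*(h + 3) - (h + 2)*(h + 3))/((h + 1)^2*(h + 2)^2*(h + 3)^2)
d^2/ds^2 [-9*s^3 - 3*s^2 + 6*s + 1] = -54*s - 6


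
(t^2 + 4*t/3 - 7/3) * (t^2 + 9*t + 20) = t^4 + 31*t^3/3 + 89*t^2/3 + 17*t/3 - 140/3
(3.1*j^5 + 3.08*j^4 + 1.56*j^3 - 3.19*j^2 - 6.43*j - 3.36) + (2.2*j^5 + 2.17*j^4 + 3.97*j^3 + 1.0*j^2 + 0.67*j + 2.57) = 5.3*j^5 + 5.25*j^4 + 5.53*j^3 - 2.19*j^2 - 5.76*j - 0.79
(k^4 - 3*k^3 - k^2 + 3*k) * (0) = 0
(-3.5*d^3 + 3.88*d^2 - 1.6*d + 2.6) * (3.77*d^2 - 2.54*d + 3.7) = -13.195*d^5 + 23.5176*d^4 - 28.8372*d^3 + 28.222*d^2 - 12.524*d + 9.62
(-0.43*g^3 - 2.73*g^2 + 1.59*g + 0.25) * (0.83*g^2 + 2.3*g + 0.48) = -0.3569*g^5 - 3.2549*g^4 - 5.1657*g^3 + 2.5541*g^2 + 1.3382*g + 0.12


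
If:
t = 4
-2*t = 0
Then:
No Solution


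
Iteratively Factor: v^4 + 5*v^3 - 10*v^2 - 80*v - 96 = (v + 3)*(v^3 + 2*v^2 - 16*v - 32) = (v - 4)*(v + 3)*(v^2 + 6*v + 8) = (v - 4)*(v + 2)*(v + 3)*(v + 4)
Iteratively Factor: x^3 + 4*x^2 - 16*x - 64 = (x + 4)*(x^2 - 16) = (x - 4)*(x + 4)*(x + 4)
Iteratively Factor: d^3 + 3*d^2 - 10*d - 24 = (d + 2)*(d^2 + d - 12) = (d + 2)*(d + 4)*(d - 3)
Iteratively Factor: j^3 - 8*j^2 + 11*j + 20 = (j - 5)*(j^2 - 3*j - 4) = (j - 5)*(j + 1)*(j - 4)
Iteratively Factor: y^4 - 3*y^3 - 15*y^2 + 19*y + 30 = (y - 5)*(y^3 + 2*y^2 - 5*y - 6) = (y - 5)*(y + 1)*(y^2 + y - 6) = (y - 5)*(y - 2)*(y + 1)*(y + 3)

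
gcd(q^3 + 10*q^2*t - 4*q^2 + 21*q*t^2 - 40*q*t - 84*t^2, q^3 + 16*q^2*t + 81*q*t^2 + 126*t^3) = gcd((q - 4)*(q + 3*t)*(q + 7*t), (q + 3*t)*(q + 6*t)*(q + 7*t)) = q^2 + 10*q*t + 21*t^2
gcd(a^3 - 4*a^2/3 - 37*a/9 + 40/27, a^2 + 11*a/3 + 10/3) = a + 5/3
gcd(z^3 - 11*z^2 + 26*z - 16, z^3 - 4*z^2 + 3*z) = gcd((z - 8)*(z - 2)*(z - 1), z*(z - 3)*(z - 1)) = z - 1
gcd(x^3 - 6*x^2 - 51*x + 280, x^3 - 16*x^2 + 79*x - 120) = x^2 - 13*x + 40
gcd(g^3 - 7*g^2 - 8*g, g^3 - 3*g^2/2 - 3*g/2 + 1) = g + 1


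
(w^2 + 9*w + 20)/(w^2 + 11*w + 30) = (w + 4)/(w + 6)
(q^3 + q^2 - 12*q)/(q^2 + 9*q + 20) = q*(q - 3)/(q + 5)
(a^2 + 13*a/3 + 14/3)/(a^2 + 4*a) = (3*a^2 + 13*a + 14)/(3*a*(a + 4))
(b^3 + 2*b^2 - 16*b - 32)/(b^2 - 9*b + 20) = (b^2 + 6*b + 8)/(b - 5)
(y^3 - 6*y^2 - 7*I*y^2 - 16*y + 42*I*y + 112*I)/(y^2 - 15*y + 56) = (y^2 + y*(2 - 7*I) - 14*I)/(y - 7)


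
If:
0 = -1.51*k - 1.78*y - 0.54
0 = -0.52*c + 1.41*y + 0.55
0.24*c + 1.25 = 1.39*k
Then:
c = -1.31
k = 0.67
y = -0.87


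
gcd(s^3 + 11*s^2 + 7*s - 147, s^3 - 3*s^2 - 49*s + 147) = s^2 + 4*s - 21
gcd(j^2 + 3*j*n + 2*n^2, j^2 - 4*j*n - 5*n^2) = j + n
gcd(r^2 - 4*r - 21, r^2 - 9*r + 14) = r - 7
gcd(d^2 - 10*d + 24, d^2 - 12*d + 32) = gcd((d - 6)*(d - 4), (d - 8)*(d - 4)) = d - 4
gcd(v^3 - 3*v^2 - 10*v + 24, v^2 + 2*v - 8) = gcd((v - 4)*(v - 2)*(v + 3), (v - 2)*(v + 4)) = v - 2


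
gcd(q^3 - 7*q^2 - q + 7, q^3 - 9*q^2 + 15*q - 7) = q^2 - 8*q + 7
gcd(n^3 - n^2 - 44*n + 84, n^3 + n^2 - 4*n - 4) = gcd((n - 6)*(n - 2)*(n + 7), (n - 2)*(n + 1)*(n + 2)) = n - 2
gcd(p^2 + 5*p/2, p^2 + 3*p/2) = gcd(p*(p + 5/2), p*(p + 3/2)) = p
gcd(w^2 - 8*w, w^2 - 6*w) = w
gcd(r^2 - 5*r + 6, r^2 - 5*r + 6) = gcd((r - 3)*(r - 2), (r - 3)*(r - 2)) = r^2 - 5*r + 6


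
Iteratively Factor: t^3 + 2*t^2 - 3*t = (t + 3)*(t^2 - t) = t*(t + 3)*(t - 1)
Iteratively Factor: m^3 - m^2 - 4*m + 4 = (m - 2)*(m^2 + m - 2) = (m - 2)*(m - 1)*(m + 2)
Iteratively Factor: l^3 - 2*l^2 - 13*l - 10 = (l + 2)*(l^2 - 4*l - 5) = (l - 5)*(l + 2)*(l + 1)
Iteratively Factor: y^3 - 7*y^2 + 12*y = (y)*(y^2 - 7*y + 12) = y*(y - 4)*(y - 3)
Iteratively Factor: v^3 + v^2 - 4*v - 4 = (v - 2)*(v^2 + 3*v + 2) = (v - 2)*(v + 2)*(v + 1)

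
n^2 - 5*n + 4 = (n - 4)*(n - 1)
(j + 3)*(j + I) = j^2 + 3*j + I*j + 3*I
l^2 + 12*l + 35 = (l + 5)*(l + 7)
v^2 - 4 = (v - 2)*(v + 2)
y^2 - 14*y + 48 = (y - 8)*(y - 6)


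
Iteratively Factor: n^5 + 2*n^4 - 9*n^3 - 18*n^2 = (n)*(n^4 + 2*n^3 - 9*n^2 - 18*n) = n*(n + 2)*(n^3 - 9*n) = n*(n - 3)*(n + 2)*(n^2 + 3*n) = n*(n - 3)*(n + 2)*(n + 3)*(n)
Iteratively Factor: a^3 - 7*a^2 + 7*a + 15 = (a - 3)*(a^2 - 4*a - 5) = (a - 3)*(a + 1)*(a - 5)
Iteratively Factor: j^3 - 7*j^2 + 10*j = (j)*(j^2 - 7*j + 10) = j*(j - 5)*(j - 2)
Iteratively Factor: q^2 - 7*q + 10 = (q - 5)*(q - 2)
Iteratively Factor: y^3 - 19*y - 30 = (y + 2)*(y^2 - 2*y - 15) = (y - 5)*(y + 2)*(y + 3)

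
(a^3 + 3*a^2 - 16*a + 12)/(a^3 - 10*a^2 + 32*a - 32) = (a^2 + 5*a - 6)/(a^2 - 8*a + 16)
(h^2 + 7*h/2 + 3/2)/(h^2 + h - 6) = (h + 1/2)/(h - 2)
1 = 1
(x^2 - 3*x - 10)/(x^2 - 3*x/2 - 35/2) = 2*(x + 2)/(2*x + 7)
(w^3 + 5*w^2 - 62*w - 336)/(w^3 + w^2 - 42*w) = (w^2 - 2*w - 48)/(w*(w - 6))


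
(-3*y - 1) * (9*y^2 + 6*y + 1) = -27*y^3 - 27*y^2 - 9*y - 1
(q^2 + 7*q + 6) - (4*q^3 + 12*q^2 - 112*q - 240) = -4*q^3 - 11*q^2 + 119*q + 246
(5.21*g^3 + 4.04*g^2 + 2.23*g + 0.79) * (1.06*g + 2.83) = 5.5226*g^4 + 19.0267*g^3 + 13.797*g^2 + 7.1483*g + 2.2357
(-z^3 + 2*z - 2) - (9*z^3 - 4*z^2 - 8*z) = -10*z^3 + 4*z^2 + 10*z - 2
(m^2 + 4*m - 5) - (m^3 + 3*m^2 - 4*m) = -m^3 - 2*m^2 + 8*m - 5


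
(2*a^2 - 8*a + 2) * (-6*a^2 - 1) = -12*a^4 + 48*a^3 - 14*a^2 + 8*a - 2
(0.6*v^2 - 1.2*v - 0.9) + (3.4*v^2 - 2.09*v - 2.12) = 4.0*v^2 - 3.29*v - 3.02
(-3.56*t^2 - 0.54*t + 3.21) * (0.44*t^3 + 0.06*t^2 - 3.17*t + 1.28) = -1.5664*t^5 - 0.4512*t^4 + 12.6652*t^3 - 2.6524*t^2 - 10.8669*t + 4.1088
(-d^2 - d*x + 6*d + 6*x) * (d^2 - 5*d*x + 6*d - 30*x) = -d^4 + 4*d^3*x + 5*d^2*x^2 + 36*d^2 - 144*d*x - 180*x^2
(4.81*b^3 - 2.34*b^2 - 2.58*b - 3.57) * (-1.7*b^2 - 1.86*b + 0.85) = -8.177*b^5 - 4.9686*b^4 + 12.8269*b^3 + 8.8788*b^2 + 4.4472*b - 3.0345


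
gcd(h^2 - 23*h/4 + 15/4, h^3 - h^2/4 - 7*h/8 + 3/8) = h - 3/4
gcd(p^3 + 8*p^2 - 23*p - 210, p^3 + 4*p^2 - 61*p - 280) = p + 7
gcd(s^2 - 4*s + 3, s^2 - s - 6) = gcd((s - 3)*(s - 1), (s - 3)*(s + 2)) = s - 3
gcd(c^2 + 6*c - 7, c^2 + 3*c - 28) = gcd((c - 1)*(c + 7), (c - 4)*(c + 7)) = c + 7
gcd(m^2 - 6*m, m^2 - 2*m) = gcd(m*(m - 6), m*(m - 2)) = m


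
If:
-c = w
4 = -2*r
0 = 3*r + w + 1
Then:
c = -5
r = -2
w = 5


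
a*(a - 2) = a^2 - 2*a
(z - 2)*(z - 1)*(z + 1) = z^3 - 2*z^2 - z + 2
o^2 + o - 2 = (o - 1)*(o + 2)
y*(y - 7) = y^2 - 7*y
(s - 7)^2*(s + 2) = s^3 - 12*s^2 + 21*s + 98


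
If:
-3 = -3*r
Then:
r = 1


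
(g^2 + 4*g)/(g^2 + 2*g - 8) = g/(g - 2)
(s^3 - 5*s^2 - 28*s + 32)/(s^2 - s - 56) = (s^2 + 3*s - 4)/(s + 7)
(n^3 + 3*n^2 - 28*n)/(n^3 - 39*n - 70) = n*(-n^2 - 3*n + 28)/(-n^3 + 39*n + 70)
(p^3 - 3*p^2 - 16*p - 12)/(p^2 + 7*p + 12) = (p^3 - 3*p^2 - 16*p - 12)/(p^2 + 7*p + 12)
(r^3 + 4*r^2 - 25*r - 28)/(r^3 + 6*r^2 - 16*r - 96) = (r^2 + 8*r + 7)/(r^2 + 10*r + 24)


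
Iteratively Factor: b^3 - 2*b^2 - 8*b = (b - 4)*(b^2 + 2*b) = (b - 4)*(b + 2)*(b)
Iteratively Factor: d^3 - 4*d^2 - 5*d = (d - 5)*(d^2 + d) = d*(d - 5)*(d + 1)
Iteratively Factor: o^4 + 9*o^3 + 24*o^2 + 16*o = (o + 4)*(o^3 + 5*o^2 + 4*o) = o*(o + 4)*(o^2 + 5*o + 4) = o*(o + 1)*(o + 4)*(o + 4)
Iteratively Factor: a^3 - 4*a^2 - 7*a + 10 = (a - 5)*(a^2 + a - 2) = (a - 5)*(a - 1)*(a + 2)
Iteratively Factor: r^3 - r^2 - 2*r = (r - 2)*(r^2 + r) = r*(r - 2)*(r + 1)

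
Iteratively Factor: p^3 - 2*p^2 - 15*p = (p)*(p^2 - 2*p - 15) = p*(p + 3)*(p - 5)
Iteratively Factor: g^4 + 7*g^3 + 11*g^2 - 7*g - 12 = (g + 1)*(g^3 + 6*g^2 + 5*g - 12) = (g - 1)*(g + 1)*(g^2 + 7*g + 12) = (g - 1)*(g + 1)*(g + 3)*(g + 4)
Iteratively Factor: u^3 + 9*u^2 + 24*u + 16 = (u + 4)*(u^2 + 5*u + 4) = (u + 4)^2*(u + 1)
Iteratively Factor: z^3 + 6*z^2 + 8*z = (z + 2)*(z^2 + 4*z) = (z + 2)*(z + 4)*(z)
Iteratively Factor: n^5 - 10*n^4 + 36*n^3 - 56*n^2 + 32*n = (n - 2)*(n^4 - 8*n^3 + 20*n^2 - 16*n) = n*(n - 2)*(n^3 - 8*n^2 + 20*n - 16) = n*(n - 2)^2*(n^2 - 6*n + 8) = n*(n - 2)^3*(n - 4)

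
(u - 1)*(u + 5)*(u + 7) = u^3 + 11*u^2 + 23*u - 35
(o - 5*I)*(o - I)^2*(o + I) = o^4 - 6*I*o^3 - 4*o^2 - 6*I*o - 5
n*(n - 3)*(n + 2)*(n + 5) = n^4 + 4*n^3 - 11*n^2 - 30*n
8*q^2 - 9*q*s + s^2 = (-8*q + s)*(-q + s)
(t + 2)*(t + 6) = t^2 + 8*t + 12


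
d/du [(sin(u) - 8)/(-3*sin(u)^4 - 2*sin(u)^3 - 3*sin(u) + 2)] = (9*sin(u)^4 - 92*sin(u)^3 - 48*sin(u)^2 - 22)*cos(u)/(3*sin(u)^4 + 2*sin(u)^3 + 3*sin(u) - 2)^2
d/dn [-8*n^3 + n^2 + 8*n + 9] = -24*n^2 + 2*n + 8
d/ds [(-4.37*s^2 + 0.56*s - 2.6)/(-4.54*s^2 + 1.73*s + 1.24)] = (-5.0177*s^2 - 34.4456*s + 5.1924)/(20.6116*s^4 - 15.7084*s^3 - 8.2663*s^2 + 4.2904*s + 1.5376)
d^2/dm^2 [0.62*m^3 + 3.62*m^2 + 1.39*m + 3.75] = 3.72*m + 7.24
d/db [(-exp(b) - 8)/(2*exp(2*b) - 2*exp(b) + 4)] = ((exp(b) + 8)*(2*exp(b) - 1) - exp(2*b) + exp(b) - 2)*exp(b)/(2*(exp(2*b) - exp(b) + 2)^2)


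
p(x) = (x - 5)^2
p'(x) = 2*x - 10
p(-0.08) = 25.81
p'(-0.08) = -10.16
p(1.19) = 14.52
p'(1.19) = -7.62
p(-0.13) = 26.32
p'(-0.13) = -10.26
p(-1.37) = 40.58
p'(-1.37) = -12.74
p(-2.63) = 58.22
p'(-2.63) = -15.26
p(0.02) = 24.80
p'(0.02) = -9.96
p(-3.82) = 77.79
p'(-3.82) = -17.64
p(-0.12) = 26.21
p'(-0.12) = -10.24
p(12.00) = 49.00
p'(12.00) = 14.00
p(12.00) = 49.00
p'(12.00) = 14.00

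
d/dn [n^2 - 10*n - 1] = 2*n - 10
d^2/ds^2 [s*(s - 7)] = 2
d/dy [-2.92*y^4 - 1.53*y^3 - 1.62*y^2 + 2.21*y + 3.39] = -11.68*y^3 - 4.59*y^2 - 3.24*y + 2.21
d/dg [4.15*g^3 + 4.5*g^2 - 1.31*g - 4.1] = 12.45*g^2 + 9.0*g - 1.31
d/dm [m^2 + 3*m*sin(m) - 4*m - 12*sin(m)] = 3*m*cos(m) + 2*m + 3*sin(m) - 12*cos(m) - 4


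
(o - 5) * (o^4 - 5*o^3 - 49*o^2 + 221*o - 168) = o^5 - 10*o^4 - 24*o^3 + 466*o^2 - 1273*o + 840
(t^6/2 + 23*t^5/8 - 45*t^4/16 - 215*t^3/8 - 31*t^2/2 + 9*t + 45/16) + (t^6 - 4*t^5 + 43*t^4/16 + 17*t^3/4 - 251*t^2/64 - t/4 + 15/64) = 3*t^6/2 - 9*t^5/8 - t^4/8 - 181*t^3/8 - 1243*t^2/64 + 35*t/4 + 195/64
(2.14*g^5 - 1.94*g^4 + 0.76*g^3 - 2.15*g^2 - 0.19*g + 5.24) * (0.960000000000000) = 2.0544*g^5 - 1.8624*g^4 + 0.7296*g^3 - 2.064*g^2 - 0.1824*g + 5.0304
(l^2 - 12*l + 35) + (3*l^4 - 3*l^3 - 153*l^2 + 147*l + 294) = 3*l^4 - 3*l^3 - 152*l^2 + 135*l + 329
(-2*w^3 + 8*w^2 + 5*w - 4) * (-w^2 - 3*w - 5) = 2*w^5 - 2*w^4 - 19*w^3 - 51*w^2 - 13*w + 20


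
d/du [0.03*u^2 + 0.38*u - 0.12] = 0.06*u + 0.38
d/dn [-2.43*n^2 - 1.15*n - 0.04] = -4.86*n - 1.15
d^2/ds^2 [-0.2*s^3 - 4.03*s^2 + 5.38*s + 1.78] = -1.2*s - 8.06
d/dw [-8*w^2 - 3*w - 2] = -16*w - 3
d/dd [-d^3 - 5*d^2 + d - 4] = -3*d^2 - 10*d + 1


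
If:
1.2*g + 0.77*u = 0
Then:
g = -0.641666666666667*u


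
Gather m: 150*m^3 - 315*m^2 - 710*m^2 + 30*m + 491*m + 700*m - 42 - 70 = 150*m^3 - 1025*m^2 + 1221*m - 112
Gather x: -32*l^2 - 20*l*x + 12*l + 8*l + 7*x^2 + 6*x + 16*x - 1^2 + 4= -32*l^2 + 20*l + 7*x^2 + x*(22 - 20*l) + 3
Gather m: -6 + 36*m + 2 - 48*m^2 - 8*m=-48*m^2 + 28*m - 4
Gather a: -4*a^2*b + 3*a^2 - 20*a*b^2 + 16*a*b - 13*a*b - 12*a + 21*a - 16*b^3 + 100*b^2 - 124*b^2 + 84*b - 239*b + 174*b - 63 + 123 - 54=a^2*(3 - 4*b) + a*(-20*b^2 + 3*b + 9) - 16*b^3 - 24*b^2 + 19*b + 6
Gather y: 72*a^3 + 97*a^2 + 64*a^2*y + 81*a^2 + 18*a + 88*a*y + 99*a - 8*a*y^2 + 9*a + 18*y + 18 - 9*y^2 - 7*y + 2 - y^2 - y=72*a^3 + 178*a^2 + 126*a + y^2*(-8*a - 10) + y*(64*a^2 + 88*a + 10) + 20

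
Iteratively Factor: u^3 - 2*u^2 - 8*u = (u)*(u^2 - 2*u - 8) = u*(u + 2)*(u - 4)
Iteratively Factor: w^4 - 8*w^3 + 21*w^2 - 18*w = (w - 3)*(w^3 - 5*w^2 + 6*w) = w*(w - 3)*(w^2 - 5*w + 6) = w*(w - 3)^2*(w - 2)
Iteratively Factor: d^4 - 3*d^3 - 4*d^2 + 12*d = (d + 2)*(d^3 - 5*d^2 + 6*d) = (d - 2)*(d + 2)*(d^2 - 3*d) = d*(d - 2)*(d + 2)*(d - 3)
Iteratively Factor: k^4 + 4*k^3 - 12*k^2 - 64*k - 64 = (k + 2)*(k^3 + 2*k^2 - 16*k - 32) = (k - 4)*(k + 2)*(k^2 + 6*k + 8) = (k - 4)*(k + 2)^2*(k + 4)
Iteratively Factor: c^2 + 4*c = (c + 4)*(c)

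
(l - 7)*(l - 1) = l^2 - 8*l + 7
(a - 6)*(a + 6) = a^2 - 36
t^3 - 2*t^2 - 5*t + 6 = (t - 3)*(t - 1)*(t + 2)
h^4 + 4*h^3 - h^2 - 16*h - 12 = (h - 2)*(h + 1)*(h + 2)*(h + 3)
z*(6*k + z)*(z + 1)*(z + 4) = 6*k*z^3 + 30*k*z^2 + 24*k*z + z^4 + 5*z^3 + 4*z^2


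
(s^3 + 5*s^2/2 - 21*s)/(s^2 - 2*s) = (s^2 + 5*s/2 - 21)/(s - 2)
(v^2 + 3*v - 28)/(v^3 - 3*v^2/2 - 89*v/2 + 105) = 2*(v - 4)/(2*v^2 - 17*v + 30)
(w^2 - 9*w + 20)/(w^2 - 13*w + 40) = (w - 4)/(w - 8)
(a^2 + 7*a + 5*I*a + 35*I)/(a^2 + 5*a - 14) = (a + 5*I)/(a - 2)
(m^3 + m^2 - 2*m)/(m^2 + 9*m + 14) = m*(m - 1)/(m + 7)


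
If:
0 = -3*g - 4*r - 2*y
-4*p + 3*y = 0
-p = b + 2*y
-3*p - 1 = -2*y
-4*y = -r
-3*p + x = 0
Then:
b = 11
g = 24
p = -3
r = -16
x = -9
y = -4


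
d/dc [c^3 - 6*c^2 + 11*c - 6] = 3*c^2 - 12*c + 11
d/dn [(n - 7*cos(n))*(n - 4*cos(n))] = 11*n*sin(n) + 2*n - 28*sin(2*n) - 11*cos(n)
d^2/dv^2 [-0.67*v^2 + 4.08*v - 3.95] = -1.34000000000000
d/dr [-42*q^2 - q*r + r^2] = -q + 2*r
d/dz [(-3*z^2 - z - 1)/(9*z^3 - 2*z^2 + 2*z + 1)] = (27*z^4 + 18*z^3 + 19*z^2 - 10*z + 1)/(81*z^6 - 36*z^5 + 40*z^4 + 10*z^3 + 4*z + 1)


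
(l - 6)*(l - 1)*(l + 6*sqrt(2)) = l^3 - 7*l^2 + 6*sqrt(2)*l^2 - 42*sqrt(2)*l + 6*l + 36*sqrt(2)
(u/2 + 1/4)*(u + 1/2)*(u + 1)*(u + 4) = u^4/2 + 3*u^3 + 37*u^2/8 + 21*u/8 + 1/2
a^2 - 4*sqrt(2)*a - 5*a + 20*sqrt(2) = (a - 5)*(a - 4*sqrt(2))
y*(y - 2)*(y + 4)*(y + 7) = y^4 + 9*y^3 + 6*y^2 - 56*y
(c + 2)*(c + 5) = c^2 + 7*c + 10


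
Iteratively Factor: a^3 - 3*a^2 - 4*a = (a)*(a^2 - 3*a - 4) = a*(a - 4)*(a + 1)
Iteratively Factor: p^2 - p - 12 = (p + 3)*(p - 4)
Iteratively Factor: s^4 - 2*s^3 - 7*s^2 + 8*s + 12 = (s + 2)*(s^3 - 4*s^2 + s + 6) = (s - 2)*(s + 2)*(s^2 - 2*s - 3) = (s - 3)*(s - 2)*(s + 2)*(s + 1)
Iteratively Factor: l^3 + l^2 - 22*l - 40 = (l - 5)*(l^2 + 6*l + 8) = (l - 5)*(l + 4)*(l + 2)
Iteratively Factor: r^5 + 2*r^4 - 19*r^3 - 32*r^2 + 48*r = (r - 1)*(r^4 + 3*r^3 - 16*r^2 - 48*r) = (r - 1)*(r + 4)*(r^3 - r^2 - 12*r) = (r - 4)*(r - 1)*(r + 4)*(r^2 + 3*r) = r*(r - 4)*(r - 1)*(r + 4)*(r + 3)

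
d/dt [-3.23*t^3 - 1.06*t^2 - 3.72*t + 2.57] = -9.69*t^2 - 2.12*t - 3.72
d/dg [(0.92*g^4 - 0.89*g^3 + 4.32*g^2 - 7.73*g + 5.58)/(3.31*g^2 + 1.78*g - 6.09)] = (6.0904*g^5 + 1.9669*g^4 - 25.5796*g^3 + 49.5362*g^2 - 89.5572*g + 37.1433)/(10.9561*g^4 + 11.7836*g^3 - 37.1474*g^2 - 21.6804*g + 37.0881)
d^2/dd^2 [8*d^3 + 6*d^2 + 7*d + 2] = 48*d + 12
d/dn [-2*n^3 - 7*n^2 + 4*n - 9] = -6*n^2 - 14*n + 4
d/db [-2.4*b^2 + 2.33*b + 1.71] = 2.33 - 4.8*b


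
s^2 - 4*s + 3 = (s - 3)*(s - 1)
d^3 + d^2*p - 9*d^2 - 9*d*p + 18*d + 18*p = (d - 6)*(d - 3)*(d + p)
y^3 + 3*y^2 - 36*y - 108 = (y - 6)*(y + 3)*(y + 6)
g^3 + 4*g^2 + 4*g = g*(g + 2)^2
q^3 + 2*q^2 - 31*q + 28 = (q - 4)*(q - 1)*(q + 7)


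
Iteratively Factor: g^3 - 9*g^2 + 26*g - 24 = (g - 3)*(g^2 - 6*g + 8) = (g - 4)*(g - 3)*(g - 2)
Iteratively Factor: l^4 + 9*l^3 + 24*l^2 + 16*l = (l + 4)*(l^3 + 5*l^2 + 4*l) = (l + 4)^2*(l^2 + l) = (l + 1)*(l + 4)^2*(l)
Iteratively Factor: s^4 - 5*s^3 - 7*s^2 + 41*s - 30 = (s - 2)*(s^3 - 3*s^2 - 13*s + 15) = (s - 2)*(s - 1)*(s^2 - 2*s - 15) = (s - 5)*(s - 2)*(s - 1)*(s + 3)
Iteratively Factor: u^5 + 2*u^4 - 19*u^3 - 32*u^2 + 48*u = (u + 4)*(u^4 - 2*u^3 - 11*u^2 + 12*u) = (u - 4)*(u + 4)*(u^3 + 2*u^2 - 3*u) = (u - 4)*(u + 3)*(u + 4)*(u^2 - u) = u*(u - 4)*(u + 3)*(u + 4)*(u - 1)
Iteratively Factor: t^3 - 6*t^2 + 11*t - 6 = (t - 1)*(t^2 - 5*t + 6) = (t - 3)*(t - 1)*(t - 2)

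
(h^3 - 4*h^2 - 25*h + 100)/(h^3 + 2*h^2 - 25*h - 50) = (h - 4)/(h + 2)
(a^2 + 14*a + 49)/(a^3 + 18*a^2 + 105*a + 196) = 1/(a + 4)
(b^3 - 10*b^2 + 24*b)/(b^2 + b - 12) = b*(b^2 - 10*b + 24)/(b^2 + b - 12)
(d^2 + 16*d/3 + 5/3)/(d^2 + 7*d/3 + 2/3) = (d + 5)/(d + 2)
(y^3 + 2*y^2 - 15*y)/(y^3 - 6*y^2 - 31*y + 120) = y/(y - 8)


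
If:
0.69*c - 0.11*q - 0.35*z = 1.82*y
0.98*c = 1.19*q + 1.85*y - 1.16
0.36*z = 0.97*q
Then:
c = 0.159290650088333*z - 4.16328140406231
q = 0.371134020618557*z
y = -0.154348458080819*z - 1.57838690593571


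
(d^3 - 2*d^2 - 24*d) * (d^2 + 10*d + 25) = d^5 + 8*d^4 - 19*d^3 - 290*d^2 - 600*d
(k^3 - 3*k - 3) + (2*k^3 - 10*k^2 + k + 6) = 3*k^3 - 10*k^2 - 2*k + 3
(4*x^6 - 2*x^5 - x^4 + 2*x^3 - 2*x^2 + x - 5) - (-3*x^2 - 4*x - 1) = 4*x^6 - 2*x^5 - x^4 + 2*x^3 + x^2 + 5*x - 4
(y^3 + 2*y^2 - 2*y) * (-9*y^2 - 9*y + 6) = -9*y^5 - 27*y^4 + 6*y^3 + 30*y^2 - 12*y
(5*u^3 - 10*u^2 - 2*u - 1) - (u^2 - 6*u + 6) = 5*u^3 - 11*u^2 + 4*u - 7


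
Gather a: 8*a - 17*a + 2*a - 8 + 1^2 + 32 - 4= 21 - 7*a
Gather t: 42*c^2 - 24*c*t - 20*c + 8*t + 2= 42*c^2 - 20*c + t*(8 - 24*c) + 2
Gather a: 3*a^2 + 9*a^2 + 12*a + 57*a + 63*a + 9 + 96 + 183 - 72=12*a^2 + 132*a + 216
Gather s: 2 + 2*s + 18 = 2*s + 20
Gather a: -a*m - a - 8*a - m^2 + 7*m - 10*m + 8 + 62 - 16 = a*(-m - 9) - m^2 - 3*m + 54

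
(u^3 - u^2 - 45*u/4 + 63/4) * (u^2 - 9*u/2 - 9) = u^5 - 11*u^4/2 - 63*u^3/4 + 603*u^2/8 + 243*u/8 - 567/4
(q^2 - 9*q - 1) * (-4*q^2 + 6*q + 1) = -4*q^4 + 42*q^3 - 49*q^2 - 15*q - 1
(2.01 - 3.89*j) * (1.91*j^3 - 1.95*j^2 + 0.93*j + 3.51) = -7.4299*j^4 + 11.4246*j^3 - 7.5372*j^2 - 11.7846*j + 7.0551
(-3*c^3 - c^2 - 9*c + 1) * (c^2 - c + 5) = -3*c^5 + 2*c^4 - 23*c^3 + 5*c^2 - 46*c + 5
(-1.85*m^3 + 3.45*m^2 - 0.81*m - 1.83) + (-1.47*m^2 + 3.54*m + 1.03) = -1.85*m^3 + 1.98*m^2 + 2.73*m - 0.8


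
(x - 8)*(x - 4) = x^2 - 12*x + 32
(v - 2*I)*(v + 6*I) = v^2 + 4*I*v + 12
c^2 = c^2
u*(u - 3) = u^2 - 3*u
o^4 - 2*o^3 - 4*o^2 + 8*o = o*(o - 2)^2*(o + 2)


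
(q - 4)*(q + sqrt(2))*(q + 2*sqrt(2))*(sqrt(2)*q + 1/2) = sqrt(2)*q^4 - 4*sqrt(2)*q^3 + 13*q^3/2 - 26*q^2 + 11*sqrt(2)*q^2/2 - 22*sqrt(2)*q + 2*q - 8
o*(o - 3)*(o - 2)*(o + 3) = o^4 - 2*o^3 - 9*o^2 + 18*o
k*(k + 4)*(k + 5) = k^3 + 9*k^2 + 20*k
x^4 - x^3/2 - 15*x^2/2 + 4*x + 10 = (x - 2)^2*(x + 1)*(x + 5/2)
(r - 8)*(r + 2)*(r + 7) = r^3 + r^2 - 58*r - 112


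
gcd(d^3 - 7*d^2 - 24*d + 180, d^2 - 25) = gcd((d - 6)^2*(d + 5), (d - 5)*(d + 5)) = d + 5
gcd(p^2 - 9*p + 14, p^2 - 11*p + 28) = p - 7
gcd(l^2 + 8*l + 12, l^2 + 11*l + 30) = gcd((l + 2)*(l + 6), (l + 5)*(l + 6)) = l + 6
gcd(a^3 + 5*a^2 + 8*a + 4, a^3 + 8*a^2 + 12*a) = a + 2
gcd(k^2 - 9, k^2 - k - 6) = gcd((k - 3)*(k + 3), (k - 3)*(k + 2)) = k - 3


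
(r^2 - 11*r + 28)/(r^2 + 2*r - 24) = (r - 7)/(r + 6)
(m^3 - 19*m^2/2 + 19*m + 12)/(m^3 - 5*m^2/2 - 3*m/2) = (m^2 - 10*m + 24)/(m*(m - 3))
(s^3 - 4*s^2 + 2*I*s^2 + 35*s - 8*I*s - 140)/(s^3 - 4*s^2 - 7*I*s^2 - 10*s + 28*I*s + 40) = (s + 7*I)/(s - 2*I)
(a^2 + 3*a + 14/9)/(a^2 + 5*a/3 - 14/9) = (3*a + 2)/(3*a - 2)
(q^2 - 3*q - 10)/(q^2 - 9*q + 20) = (q + 2)/(q - 4)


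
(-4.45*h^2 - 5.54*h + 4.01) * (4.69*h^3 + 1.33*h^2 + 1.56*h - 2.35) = -20.8705*h^5 - 31.9011*h^4 + 4.4967*h^3 + 7.1484*h^2 + 19.2746*h - 9.4235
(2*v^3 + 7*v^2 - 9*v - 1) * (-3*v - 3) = -6*v^4 - 27*v^3 + 6*v^2 + 30*v + 3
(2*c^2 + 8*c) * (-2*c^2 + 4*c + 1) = -4*c^4 - 8*c^3 + 34*c^2 + 8*c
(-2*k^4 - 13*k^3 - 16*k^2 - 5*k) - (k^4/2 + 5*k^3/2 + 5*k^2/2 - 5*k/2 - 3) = -5*k^4/2 - 31*k^3/2 - 37*k^2/2 - 5*k/2 + 3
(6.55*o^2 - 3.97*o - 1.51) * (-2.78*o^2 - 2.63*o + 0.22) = -18.209*o^4 - 6.1899*o^3 + 16.0799*o^2 + 3.0979*o - 0.3322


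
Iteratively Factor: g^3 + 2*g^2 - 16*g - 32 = (g + 4)*(g^2 - 2*g - 8) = (g - 4)*(g + 4)*(g + 2)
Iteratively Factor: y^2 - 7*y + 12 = (y - 4)*(y - 3)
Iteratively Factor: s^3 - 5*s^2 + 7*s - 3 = (s - 3)*(s^2 - 2*s + 1) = (s - 3)*(s - 1)*(s - 1)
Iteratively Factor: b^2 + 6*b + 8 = (b + 2)*(b + 4)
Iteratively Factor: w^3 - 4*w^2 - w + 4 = (w + 1)*(w^2 - 5*w + 4) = (w - 4)*(w + 1)*(w - 1)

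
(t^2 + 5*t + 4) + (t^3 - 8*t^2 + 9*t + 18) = t^3 - 7*t^2 + 14*t + 22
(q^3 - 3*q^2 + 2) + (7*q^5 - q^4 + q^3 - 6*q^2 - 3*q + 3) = 7*q^5 - q^4 + 2*q^3 - 9*q^2 - 3*q + 5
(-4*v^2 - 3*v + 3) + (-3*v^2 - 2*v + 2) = -7*v^2 - 5*v + 5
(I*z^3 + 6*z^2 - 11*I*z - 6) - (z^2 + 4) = I*z^3 + 5*z^2 - 11*I*z - 10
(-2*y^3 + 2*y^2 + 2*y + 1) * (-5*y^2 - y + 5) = 10*y^5 - 8*y^4 - 22*y^3 + 3*y^2 + 9*y + 5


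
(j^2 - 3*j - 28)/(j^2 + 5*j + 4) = (j - 7)/(j + 1)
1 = 1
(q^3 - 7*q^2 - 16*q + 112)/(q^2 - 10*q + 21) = (q^2 - 16)/(q - 3)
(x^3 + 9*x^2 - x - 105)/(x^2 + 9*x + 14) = (x^2 + 2*x - 15)/(x + 2)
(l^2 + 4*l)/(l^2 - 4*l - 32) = l/(l - 8)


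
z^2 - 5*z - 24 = (z - 8)*(z + 3)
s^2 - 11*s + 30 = (s - 6)*(s - 5)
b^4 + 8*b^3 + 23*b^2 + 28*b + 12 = (b + 1)*(b + 2)^2*(b + 3)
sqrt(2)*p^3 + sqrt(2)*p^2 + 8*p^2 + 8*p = p*(p + 4*sqrt(2))*(sqrt(2)*p + sqrt(2))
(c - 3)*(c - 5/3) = c^2 - 14*c/3 + 5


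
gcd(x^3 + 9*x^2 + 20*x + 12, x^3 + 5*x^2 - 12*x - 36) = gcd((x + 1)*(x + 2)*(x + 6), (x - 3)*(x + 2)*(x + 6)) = x^2 + 8*x + 12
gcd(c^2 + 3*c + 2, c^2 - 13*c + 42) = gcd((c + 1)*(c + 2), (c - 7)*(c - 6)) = 1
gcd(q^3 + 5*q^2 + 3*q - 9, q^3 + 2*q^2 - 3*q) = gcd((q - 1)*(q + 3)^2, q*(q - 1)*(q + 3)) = q^2 + 2*q - 3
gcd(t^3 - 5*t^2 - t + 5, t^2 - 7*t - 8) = t + 1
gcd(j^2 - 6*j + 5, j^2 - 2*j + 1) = j - 1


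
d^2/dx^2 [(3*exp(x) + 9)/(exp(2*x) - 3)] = 3*(exp(4*x) + 12*exp(3*x) + 18*exp(2*x) + 36*exp(x) + 9)*exp(x)/(exp(6*x) - 9*exp(4*x) + 27*exp(2*x) - 27)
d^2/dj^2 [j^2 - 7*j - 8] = 2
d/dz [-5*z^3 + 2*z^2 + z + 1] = -15*z^2 + 4*z + 1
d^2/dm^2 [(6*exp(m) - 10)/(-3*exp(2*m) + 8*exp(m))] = 2*(-27*exp(3*m) + 108*exp(2*m) - 360*exp(m) + 320)*exp(-m)/(27*exp(3*m) - 216*exp(2*m) + 576*exp(m) - 512)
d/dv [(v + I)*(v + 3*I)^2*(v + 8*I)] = 4*v^3 + 45*I*v^2 - 142*v - 129*I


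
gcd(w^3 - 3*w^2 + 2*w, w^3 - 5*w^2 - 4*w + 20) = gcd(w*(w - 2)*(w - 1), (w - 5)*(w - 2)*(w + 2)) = w - 2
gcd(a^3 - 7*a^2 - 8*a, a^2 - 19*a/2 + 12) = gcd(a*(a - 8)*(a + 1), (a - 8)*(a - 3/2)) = a - 8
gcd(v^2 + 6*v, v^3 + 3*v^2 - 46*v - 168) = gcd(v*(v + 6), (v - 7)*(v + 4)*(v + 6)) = v + 6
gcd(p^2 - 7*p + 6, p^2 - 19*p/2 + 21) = p - 6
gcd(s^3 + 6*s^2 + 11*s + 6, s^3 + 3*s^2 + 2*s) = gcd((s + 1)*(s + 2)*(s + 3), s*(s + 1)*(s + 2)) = s^2 + 3*s + 2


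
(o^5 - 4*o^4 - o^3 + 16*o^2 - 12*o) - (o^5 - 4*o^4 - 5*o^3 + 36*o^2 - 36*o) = 4*o^3 - 20*o^2 + 24*o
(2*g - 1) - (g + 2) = g - 3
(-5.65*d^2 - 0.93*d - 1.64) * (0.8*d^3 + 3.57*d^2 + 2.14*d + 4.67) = -4.52*d^5 - 20.9145*d^4 - 16.7231*d^3 - 34.2305*d^2 - 7.8527*d - 7.6588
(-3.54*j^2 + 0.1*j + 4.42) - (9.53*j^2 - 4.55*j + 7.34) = -13.07*j^2 + 4.65*j - 2.92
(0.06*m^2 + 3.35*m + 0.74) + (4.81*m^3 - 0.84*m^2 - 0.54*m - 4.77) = 4.81*m^3 - 0.78*m^2 + 2.81*m - 4.03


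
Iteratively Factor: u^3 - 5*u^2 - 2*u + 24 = (u - 4)*(u^2 - u - 6) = (u - 4)*(u - 3)*(u + 2)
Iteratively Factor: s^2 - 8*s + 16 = (s - 4)*(s - 4)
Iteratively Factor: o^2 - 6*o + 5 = (o - 5)*(o - 1)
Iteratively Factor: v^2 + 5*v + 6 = (v + 2)*(v + 3)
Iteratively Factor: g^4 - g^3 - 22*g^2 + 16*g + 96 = (g + 4)*(g^3 - 5*g^2 - 2*g + 24) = (g - 3)*(g + 4)*(g^2 - 2*g - 8) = (g - 4)*(g - 3)*(g + 4)*(g + 2)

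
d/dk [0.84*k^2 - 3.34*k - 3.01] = 1.68*k - 3.34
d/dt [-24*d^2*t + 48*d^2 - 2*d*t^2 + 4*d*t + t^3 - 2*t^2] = -24*d^2 - 4*d*t + 4*d + 3*t^2 - 4*t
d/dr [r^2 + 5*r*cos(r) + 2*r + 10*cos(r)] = -5*r*sin(r) + 2*r - 10*sin(r) + 5*cos(r) + 2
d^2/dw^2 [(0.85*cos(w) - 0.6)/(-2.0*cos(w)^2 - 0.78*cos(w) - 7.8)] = (-0.011608683456723*(1 - cos(w)^2)^2 + 0.0036124403947335*cos(w)^5 - 0.0947394367992928*cos(w)^3 + 0.0259793538406616*cos(w)^2 + 0.149321711191765*cos(w) + 0.00348375251808344)/(0.204081632653061*cos(w)^2 + 0.0795918367346939*cos(w) + 0.795918367346939)^3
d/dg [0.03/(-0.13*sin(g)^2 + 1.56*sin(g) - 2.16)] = (0.0078*sin(g) - 0.0468)*cos(g)/(0.13*sin(g)^2 - 1.56*sin(g) + 2.16)^2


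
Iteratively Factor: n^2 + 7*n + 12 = (n + 3)*(n + 4)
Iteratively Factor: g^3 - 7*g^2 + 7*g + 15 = (g + 1)*(g^2 - 8*g + 15) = (g - 3)*(g + 1)*(g - 5)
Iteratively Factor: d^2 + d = (d)*(d + 1)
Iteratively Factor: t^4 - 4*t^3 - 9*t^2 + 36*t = (t - 3)*(t^3 - t^2 - 12*t) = (t - 4)*(t - 3)*(t^2 + 3*t) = (t - 4)*(t - 3)*(t + 3)*(t)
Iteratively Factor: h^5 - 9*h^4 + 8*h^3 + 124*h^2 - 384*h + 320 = (h - 2)*(h^4 - 7*h^3 - 6*h^2 + 112*h - 160) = (h - 4)*(h - 2)*(h^3 - 3*h^2 - 18*h + 40) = (h - 5)*(h - 4)*(h - 2)*(h^2 + 2*h - 8) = (h - 5)*(h - 4)*(h - 2)*(h + 4)*(h - 2)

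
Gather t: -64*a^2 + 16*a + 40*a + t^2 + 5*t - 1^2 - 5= -64*a^2 + 56*a + t^2 + 5*t - 6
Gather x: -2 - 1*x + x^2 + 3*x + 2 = x^2 + 2*x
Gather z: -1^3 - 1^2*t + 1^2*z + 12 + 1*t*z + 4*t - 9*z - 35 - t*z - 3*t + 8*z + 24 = 0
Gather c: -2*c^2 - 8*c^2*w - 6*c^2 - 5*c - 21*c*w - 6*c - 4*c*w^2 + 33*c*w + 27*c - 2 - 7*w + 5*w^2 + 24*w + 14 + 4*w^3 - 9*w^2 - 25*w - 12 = c^2*(-8*w - 8) + c*(-4*w^2 + 12*w + 16) + 4*w^3 - 4*w^2 - 8*w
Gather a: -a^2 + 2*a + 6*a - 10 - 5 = -a^2 + 8*a - 15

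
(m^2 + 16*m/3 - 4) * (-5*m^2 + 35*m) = -5*m^4 + 25*m^3/3 + 620*m^2/3 - 140*m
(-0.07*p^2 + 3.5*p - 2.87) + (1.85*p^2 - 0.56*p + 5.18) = 1.78*p^2 + 2.94*p + 2.31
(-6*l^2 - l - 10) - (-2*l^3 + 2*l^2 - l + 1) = 2*l^3 - 8*l^2 - 11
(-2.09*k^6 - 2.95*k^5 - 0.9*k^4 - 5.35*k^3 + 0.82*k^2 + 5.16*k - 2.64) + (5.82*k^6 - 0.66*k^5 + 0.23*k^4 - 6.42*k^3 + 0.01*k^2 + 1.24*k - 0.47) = 3.73*k^6 - 3.61*k^5 - 0.67*k^4 - 11.77*k^3 + 0.83*k^2 + 6.4*k - 3.11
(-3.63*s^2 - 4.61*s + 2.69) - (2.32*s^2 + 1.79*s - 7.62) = -5.95*s^2 - 6.4*s + 10.31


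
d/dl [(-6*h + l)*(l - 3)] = -6*h + 2*l - 3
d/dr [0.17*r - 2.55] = 0.170000000000000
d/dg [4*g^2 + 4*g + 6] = 8*g + 4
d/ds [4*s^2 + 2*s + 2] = 8*s + 2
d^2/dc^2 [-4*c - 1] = 0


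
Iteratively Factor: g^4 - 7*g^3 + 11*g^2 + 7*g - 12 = (g + 1)*(g^3 - 8*g^2 + 19*g - 12) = (g - 1)*(g + 1)*(g^2 - 7*g + 12) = (g - 4)*(g - 1)*(g + 1)*(g - 3)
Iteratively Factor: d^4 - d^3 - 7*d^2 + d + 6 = (d + 1)*(d^3 - 2*d^2 - 5*d + 6) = (d + 1)*(d + 2)*(d^2 - 4*d + 3) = (d - 3)*(d + 1)*(d + 2)*(d - 1)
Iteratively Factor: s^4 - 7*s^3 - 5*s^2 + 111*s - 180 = (s + 4)*(s^3 - 11*s^2 + 39*s - 45) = (s - 3)*(s + 4)*(s^2 - 8*s + 15) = (s - 3)^2*(s + 4)*(s - 5)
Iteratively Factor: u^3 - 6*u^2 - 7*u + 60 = (u - 4)*(u^2 - 2*u - 15) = (u - 4)*(u + 3)*(u - 5)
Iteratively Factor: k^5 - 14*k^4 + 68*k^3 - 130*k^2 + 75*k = (k)*(k^4 - 14*k^3 + 68*k^2 - 130*k + 75) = k*(k - 3)*(k^3 - 11*k^2 + 35*k - 25) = k*(k - 5)*(k - 3)*(k^2 - 6*k + 5) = k*(k - 5)*(k - 3)*(k - 1)*(k - 5)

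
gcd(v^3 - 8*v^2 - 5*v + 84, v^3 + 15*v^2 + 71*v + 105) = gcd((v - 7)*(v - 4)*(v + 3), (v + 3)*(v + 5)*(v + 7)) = v + 3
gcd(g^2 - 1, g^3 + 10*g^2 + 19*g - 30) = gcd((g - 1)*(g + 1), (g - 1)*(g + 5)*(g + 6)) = g - 1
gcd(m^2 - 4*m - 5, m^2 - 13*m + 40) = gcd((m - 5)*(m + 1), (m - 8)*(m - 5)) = m - 5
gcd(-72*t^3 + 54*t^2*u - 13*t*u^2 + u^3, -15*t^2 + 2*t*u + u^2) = 3*t - u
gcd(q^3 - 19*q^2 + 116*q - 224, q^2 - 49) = q - 7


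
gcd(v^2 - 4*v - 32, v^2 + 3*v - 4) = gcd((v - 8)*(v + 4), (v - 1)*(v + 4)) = v + 4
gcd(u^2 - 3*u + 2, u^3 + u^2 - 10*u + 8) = u^2 - 3*u + 2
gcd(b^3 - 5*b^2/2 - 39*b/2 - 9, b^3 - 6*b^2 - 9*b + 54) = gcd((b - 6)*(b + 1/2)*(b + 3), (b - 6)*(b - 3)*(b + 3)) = b^2 - 3*b - 18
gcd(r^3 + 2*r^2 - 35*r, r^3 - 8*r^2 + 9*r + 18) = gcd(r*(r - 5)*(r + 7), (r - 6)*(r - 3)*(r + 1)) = 1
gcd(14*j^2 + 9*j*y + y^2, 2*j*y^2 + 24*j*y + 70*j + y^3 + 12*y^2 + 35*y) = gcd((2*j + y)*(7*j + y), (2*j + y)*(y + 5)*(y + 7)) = 2*j + y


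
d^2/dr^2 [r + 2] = 0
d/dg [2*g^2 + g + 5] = 4*g + 1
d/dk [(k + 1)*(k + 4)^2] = 3*(k + 2)*(k + 4)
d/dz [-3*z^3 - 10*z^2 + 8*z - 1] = -9*z^2 - 20*z + 8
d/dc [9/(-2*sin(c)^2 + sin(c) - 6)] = 9*(4*sin(c) - 1)*cos(c)/(-sin(c) - cos(2*c) + 7)^2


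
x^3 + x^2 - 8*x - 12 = (x - 3)*(x + 2)^2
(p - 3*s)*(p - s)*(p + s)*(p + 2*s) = p^4 - p^3*s - 7*p^2*s^2 + p*s^3 + 6*s^4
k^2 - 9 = (k - 3)*(k + 3)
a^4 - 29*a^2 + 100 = (a - 5)*(a - 2)*(a + 2)*(a + 5)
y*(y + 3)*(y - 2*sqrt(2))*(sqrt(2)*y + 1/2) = sqrt(2)*y^4 - 7*y^3/2 + 3*sqrt(2)*y^3 - 21*y^2/2 - sqrt(2)*y^2 - 3*sqrt(2)*y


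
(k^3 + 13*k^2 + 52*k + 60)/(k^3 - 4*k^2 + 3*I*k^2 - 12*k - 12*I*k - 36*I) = (k^2 + 11*k + 30)/(k^2 + 3*k*(-2 + I) - 18*I)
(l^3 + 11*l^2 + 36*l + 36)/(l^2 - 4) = (l^2 + 9*l + 18)/(l - 2)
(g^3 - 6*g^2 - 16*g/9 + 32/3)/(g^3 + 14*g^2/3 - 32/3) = (g^2 - 14*g/3 - 8)/(g^2 + 6*g + 8)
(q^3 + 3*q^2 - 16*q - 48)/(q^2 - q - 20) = (q^2 - q - 12)/(q - 5)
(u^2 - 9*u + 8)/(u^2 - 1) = (u - 8)/(u + 1)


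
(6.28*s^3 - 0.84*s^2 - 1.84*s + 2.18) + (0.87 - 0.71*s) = 6.28*s^3 - 0.84*s^2 - 2.55*s + 3.05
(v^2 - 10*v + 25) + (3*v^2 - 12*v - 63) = 4*v^2 - 22*v - 38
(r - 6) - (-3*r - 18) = 4*r + 12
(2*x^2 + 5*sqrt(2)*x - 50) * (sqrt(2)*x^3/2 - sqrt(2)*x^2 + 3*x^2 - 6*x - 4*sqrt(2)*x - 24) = sqrt(2)*x^5 - 2*sqrt(2)*x^4 + 11*x^4 - 18*sqrt(2)*x^3 - 22*x^3 - 238*x^2 + 20*sqrt(2)*x^2 + 80*sqrt(2)*x + 300*x + 1200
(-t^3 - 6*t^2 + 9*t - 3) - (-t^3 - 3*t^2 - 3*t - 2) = -3*t^2 + 12*t - 1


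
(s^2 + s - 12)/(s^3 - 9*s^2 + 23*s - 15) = (s + 4)/(s^2 - 6*s + 5)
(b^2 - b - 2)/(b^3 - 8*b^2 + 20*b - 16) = (b + 1)/(b^2 - 6*b + 8)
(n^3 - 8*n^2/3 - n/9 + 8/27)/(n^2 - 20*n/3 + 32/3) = (n^2 - 1/9)/(n - 4)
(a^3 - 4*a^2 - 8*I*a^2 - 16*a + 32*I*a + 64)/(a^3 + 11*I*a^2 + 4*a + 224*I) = (a^2 - 4*a*(1 + I) + 16*I)/(a^2 + 15*I*a - 56)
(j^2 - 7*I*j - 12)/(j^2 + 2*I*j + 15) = (j - 4*I)/(j + 5*I)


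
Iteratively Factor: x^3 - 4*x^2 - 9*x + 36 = (x - 3)*(x^2 - x - 12) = (x - 4)*(x - 3)*(x + 3)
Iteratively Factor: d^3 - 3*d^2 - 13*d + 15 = (d - 5)*(d^2 + 2*d - 3) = (d - 5)*(d + 3)*(d - 1)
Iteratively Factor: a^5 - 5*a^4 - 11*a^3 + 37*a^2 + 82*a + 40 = (a - 4)*(a^4 - a^3 - 15*a^2 - 23*a - 10) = (a - 4)*(a + 1)*(a^3 - 2*a^2 - 13*a - 10) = (a - 4)*(a + 1)^2*(a^2 - 3*a - 10) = (a - 4)*(a + 1)^2*(a + 2)*(a - 5)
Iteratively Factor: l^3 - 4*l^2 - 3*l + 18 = (l + 2)*(l^2 - 6*l + 9) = (l - 3)*(l + 2)*(l - 3)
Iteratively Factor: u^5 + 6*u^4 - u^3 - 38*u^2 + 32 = (u - 1)*(u^4 + 7*u^3 + 6*u^2 - 32*u - 32) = (u - 2)*(u - 1)*(u^3 + 9*u^2 + 24*u + 16) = (u - 2)*(u - 1)*(u + 1)*(u^2 + 8*u + 16) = (u - 2)*(u - 1)*(u + 1)*(u + 4)*(u + 4)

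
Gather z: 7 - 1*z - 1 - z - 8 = -2*z - 2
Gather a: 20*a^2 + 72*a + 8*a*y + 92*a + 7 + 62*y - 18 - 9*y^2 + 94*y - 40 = 20*a^2 + a*(8*y + 164) - 9*y^2 + 156*y - 51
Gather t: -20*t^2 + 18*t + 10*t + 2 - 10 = -20*t^2 + 28*t - 8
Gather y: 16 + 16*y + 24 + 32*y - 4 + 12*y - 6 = 60*y + 30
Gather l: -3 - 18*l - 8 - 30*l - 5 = -48*l - 16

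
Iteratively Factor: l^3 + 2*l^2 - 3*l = (l + 3)*(l^2 - l) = (l - 1)*(l + 3)*(l)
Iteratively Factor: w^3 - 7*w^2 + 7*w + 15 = (w + 1)*(w^2 - 8*w + 15) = (w - 3)*(w + 1)*(w - 5)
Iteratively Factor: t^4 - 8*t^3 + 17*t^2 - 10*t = (t - 5)*(t^3 - 3*t^2 + 2*t) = t*(t - 5)*(t^2 - 3*t + 2) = t*(t - 5)*(t - 1)*(t - 2)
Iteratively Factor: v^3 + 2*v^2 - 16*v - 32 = (v - 4)*(v^2 + 6*v + 8) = (v - 4)*(v + 4)*(v + 2)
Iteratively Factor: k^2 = (k)*(k)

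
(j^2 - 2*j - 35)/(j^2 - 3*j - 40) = (j - 7)/(j - 8)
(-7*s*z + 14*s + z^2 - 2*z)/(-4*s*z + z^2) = (7*s*z - 14*s - z^2 + 2*z)/(z*(4*s - z))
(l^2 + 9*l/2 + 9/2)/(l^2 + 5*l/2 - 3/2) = (2*l + 3)/(2*l - 1)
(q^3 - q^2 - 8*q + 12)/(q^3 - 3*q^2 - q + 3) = (q^3 - q^2 - 8*q + 12)/(q^3 - 3*q^2 - q + 3)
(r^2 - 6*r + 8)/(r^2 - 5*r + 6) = (r - 4)/(r - 3)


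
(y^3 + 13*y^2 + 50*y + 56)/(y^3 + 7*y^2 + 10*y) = (y^2 + 11*y + 28)/(y*(y + 5))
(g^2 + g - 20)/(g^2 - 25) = (g - 4)/(g - 5)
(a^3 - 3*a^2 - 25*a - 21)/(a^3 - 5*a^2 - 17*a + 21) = (a + 1)/(a - 1)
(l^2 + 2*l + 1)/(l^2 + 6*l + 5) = (l + 1)/(l + 5)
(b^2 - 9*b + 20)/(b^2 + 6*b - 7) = (b^2 - 9*b + 20)/(b^2 + 6*b - 7)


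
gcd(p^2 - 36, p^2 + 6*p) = p + 6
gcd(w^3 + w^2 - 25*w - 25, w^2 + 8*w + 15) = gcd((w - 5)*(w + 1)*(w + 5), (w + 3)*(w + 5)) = w + 5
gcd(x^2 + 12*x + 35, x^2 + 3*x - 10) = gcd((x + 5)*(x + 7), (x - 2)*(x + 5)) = x + 5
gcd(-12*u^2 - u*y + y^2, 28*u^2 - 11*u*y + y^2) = -4*u + y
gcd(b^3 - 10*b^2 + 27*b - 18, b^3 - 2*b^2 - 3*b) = b - 3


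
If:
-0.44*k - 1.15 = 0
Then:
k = -2.61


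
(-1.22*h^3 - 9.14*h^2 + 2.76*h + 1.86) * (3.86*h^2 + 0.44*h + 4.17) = -4.7092*h^5 - 35.8172*h^4 + 1.5446*h^3 - 29.7198*h^2 + 12.3276*h + 7.7562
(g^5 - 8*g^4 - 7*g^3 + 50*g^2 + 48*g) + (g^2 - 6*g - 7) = g^5 - 8*g^4 - 7*g^3 + 51*g^2 + 42*g - 7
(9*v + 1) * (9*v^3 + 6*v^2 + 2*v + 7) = 81*v^4 + 63*v^3 + 24*v^2 + 65*v + 7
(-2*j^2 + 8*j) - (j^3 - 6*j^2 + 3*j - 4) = -j^3 + 4*j^2 + 5*j + 4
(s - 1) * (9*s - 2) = 9*s^2 - 11*s + 2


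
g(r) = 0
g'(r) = 0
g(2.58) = 0.00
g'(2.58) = 0.00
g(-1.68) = 0.00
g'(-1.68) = 0.00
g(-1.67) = 0.00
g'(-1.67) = 0.00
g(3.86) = 0.00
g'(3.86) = 0.00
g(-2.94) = 0.00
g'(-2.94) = 0.00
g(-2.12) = 0.00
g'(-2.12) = 0.00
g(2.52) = 0.00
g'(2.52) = 0.00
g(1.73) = 0.00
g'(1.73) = 0.00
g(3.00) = 0.00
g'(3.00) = 0.00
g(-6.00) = 0.00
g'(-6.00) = 0.00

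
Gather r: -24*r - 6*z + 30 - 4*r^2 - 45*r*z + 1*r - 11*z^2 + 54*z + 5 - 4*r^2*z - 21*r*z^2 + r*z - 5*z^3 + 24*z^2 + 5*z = r^2*(-4*z - 4) + r*(-21*z^2 - 44*z - 23) - 5*z^3 + 13*z^2 + 53*z + 35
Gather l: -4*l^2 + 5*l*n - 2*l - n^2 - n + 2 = -4*l^2 + l*(5*n - 2) - n^2 - n + 2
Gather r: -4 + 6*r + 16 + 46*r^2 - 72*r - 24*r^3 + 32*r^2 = -24*r^3 + 78*r^2 - 66*r + 12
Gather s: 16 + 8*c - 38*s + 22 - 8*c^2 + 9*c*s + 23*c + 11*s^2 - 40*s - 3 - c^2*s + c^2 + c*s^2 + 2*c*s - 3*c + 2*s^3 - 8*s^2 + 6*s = -7*c^2 + 28*c + 2*s^3 + s^2*(c + 3) + s*(-c^2 + 11*c - 72) + 35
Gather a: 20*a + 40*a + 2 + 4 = 60*a + 6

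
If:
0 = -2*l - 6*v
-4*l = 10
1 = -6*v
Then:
No Solution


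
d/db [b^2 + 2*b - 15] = 2*b + 2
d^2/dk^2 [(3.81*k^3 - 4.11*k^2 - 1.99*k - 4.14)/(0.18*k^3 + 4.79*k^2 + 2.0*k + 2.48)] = (4.44089209850063e-16*k^7 - 6.83629199999999*k^6 - 8.61645600000008*k^5 - 23.436108*k^4 - 102.602894*k^3 - 161.88714*k^2 + 55.557168*k + 34.424288)/(0.005832*k^9 + 0.465588*k^8 + 12.584214*k^7 + 120.489695*k^6 + 152.654136*k^5 + 233.540904*k^4 + 153.871616*k^3 + 118.141248*k^2 + 36.9024*k + 15.252992)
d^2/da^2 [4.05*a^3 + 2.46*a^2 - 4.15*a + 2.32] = 24.3*a + 4.92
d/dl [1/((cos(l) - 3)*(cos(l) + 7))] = 2*(cos(l) + 2)*sin(l)/((cos(l) - 3)^2*(cos(l) + 7)^2)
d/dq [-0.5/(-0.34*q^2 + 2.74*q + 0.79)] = (1.37 - 0.34*q)/(-0.34*q^2 + 2.74*q + 0.79)^2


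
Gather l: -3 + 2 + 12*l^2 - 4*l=12*l^2 - 4*l - 1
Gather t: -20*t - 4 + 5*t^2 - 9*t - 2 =5*t^2 - 29*t - 6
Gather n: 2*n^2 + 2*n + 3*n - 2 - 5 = 2*n^2 + 5*n - 7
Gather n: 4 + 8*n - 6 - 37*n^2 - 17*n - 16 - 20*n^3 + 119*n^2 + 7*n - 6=-20*n^3 + 82*n^2 - 2*n - 24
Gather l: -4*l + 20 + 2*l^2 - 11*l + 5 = 2*l^2 - 15*l + 25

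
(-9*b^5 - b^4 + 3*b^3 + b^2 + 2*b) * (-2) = 18*b^5 + 2*b^4 - 6*b^3 - 2*b^2 - 4*b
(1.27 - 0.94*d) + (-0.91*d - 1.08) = 0.19 - 1.85*d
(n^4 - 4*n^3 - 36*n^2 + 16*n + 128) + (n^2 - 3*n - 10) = n^4 - 4*n^3 - 35*n^2 + 13*n + 118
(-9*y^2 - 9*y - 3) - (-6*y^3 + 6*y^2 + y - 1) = 6*y^3 - 15*y^2 - 10*y - 2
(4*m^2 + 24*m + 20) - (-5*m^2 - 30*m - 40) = 9*m^2 + 54*m + 60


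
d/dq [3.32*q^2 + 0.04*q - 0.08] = 6.64*q + 0.04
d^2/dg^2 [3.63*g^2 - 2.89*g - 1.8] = 7.26000000000000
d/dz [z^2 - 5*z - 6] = 2*z - 5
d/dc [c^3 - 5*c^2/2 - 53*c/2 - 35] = 3*c^2 - 5*c - 53/2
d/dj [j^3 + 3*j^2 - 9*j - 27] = 3*j^2 + 6*j - 9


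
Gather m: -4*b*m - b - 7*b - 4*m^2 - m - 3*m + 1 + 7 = -8*b - 4*m^2 + m*(-4*b - 4) + 8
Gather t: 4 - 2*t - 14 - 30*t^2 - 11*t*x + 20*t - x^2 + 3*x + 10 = -30*t^2 + t*(18 - 11*x) - x^2 + 3*x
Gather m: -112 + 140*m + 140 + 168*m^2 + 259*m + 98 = 168*m^2 + 399*m + 126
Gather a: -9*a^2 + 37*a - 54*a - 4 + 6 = -9*a^2 - 17*a + 2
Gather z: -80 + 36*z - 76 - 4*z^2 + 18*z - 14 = -4*z^2 + 54*z - 170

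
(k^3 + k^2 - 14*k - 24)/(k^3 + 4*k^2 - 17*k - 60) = (k + 2)/(k + 5)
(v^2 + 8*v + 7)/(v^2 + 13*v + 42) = (v + 1)/(v + 6)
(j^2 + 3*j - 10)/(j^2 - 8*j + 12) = (j + 5)/(j - 6)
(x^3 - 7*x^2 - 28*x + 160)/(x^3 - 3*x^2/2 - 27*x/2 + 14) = 2*(x^2 - 3*x - 40)/(2*x^2 + 5*x - 7)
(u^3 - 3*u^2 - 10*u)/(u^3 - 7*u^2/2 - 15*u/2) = 2*(u + 2)/(2*u + 3)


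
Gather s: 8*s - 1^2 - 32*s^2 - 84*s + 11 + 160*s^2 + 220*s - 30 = 128*s^2 + 144*s - 20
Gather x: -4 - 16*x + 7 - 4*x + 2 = 5 - 20*x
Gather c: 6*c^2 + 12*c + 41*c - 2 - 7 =6*c^2 + 53*c - 9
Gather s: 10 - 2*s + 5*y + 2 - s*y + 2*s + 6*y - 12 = -s*y + 11*y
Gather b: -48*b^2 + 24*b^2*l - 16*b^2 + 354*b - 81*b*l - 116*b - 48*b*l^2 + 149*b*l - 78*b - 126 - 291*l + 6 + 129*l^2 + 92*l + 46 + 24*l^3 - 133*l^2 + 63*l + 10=b^2*(24*l - 64) + b*(-48*l^2 + 68*l + 160) + 24*l^3 - 4*l^2 - 136*l - 64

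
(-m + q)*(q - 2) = -m*q + 2*m + q^2 - 2*q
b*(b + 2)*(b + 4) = b^3 + 6*b^2 + 8*b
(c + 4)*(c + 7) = c^2 + 11*c + 28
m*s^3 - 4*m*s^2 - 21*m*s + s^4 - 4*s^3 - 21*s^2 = s*(m + s)*(s - 7)*(s + 3)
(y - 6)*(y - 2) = y^2 - 8*y + 12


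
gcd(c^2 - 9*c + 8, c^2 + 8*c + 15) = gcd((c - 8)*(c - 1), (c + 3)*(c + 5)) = 1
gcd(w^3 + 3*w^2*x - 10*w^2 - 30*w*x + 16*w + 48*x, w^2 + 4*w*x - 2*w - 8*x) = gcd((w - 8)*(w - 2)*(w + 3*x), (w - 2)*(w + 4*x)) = w - 2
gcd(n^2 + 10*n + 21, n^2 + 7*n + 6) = 1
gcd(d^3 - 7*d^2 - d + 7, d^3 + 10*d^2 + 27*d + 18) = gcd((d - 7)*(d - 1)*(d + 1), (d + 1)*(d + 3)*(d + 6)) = d + 1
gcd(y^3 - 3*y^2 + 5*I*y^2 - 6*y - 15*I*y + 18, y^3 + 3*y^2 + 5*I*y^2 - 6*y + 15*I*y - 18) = y^2 + 5*I*y - 6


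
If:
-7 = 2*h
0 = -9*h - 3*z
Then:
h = -7/2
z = 21/2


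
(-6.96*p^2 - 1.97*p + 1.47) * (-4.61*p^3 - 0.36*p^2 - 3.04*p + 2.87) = 32.0856*p^5 + 11.5873*p^4 + 15.0909*p^3 - 14.5156*p^2 - 10.1227*p + 4.2189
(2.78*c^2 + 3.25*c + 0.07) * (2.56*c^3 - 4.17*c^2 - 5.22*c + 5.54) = 7.1168*c^5 - 3.2726*c^4 - 27.8849*c^3 - 1.8557*c^2 + 17.6396*c + 0.3878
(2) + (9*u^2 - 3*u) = 9*u^2 - 3*u + 2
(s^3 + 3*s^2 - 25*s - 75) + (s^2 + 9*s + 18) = s^3 + 4*s^2 - 16*s - 57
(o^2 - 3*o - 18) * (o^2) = o^4 - 3*o^3 - 18*o^2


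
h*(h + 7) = h^2 + 7*h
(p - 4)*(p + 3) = p^2 - p - 12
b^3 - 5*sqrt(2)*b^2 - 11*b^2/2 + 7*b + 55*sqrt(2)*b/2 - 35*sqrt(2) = (b - 7/2)*(b - 2)*(b - 5*sqrt(2))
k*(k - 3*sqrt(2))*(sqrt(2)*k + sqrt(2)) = sqrt(2)*k^3 - 6*k^2 + sqrt(2)*k^2 - 6*k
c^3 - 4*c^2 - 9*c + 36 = (c - 4)*(c - 3)*(c + 3)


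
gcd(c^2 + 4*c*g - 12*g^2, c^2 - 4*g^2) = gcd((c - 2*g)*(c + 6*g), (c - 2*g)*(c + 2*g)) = c - 2*g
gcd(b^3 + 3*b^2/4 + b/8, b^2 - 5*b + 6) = 1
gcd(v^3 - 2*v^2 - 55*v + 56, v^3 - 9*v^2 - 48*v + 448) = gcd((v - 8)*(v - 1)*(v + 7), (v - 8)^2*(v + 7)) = v^2 - v - 56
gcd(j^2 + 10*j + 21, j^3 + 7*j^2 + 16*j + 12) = j + 3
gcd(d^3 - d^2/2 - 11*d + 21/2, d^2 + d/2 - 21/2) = d^2 + d/2 - 21/2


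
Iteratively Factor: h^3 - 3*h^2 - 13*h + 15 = (h - 5)*(h^2 + 2*h - 3) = (h - 5)*(h + 3)*(h - 1)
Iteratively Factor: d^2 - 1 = (d - 1)*(d + 1)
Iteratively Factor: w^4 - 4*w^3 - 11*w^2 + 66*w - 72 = (w + 4)*(w^3 - 8*w^2 + 21*w - 18) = (w - 3)*(w + 4)*(w^2 - 5*w + 6) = (w - 3)^2*(w + 4)*(w - 2)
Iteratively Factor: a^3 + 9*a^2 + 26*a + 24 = (a + 2)*(a^2 + 7*a + 12) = (a + 2)*(a + 4)*(a + 3)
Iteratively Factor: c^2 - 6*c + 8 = (c - 4)*(c - 2)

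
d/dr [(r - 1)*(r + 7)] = 2*r + 6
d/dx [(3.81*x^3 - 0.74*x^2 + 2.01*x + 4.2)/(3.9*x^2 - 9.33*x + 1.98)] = (14.859*x^4 - 71.0946*x^3 + 21.6966*x^2 - 35.6904*x + 43.1658)/(15.21*x^4 - 72.774*x^3 + 102.4929*x^2 - 36.9468*x + 3.9204)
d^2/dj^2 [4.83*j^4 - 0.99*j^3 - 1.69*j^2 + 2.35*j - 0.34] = 57.96*j^2 - 5.94*j - 3.38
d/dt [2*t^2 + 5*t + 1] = 4*t + 5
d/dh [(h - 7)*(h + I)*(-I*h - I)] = -3*I*h^2 + h*(2 + 12*I) - 6 + 7*I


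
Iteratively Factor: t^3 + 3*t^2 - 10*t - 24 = (t - 3)*(t^2 + 6*t + 8) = (t - 3)*(t + 2)*(t + 4)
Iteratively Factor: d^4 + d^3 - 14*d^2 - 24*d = (d - 4)*(d^3 + 5*d^2 + 6*d) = (d - 4)*(d + 3)*(d^2 + 2*d) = (d - 4)*(d + 2)*(d + 3)*(d)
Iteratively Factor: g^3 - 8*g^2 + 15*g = (g)*(g^2 - 8*g + 15) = g*(g - 3)*(g - 5)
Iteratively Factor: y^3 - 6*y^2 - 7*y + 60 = (y + 3)*(y^2 - 9*y + 20) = (y - 5)*(y + 3)*(y - 4)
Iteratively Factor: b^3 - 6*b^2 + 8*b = (b - 4)*(b^2 - 2*b) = (b - 4)*(b - 2)*(b)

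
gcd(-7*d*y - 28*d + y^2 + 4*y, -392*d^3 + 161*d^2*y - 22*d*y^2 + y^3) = -7*d + y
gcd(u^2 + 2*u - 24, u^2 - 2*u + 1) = 1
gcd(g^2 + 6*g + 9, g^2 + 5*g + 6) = g + 3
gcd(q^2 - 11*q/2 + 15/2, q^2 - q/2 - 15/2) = q - 3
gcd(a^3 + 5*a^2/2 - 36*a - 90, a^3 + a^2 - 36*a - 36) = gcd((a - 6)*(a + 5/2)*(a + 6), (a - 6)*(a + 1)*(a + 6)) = a^2 - 36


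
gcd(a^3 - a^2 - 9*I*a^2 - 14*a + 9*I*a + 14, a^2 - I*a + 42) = a - 7*I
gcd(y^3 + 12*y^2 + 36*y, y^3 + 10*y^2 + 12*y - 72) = y^2 + 12*y + 36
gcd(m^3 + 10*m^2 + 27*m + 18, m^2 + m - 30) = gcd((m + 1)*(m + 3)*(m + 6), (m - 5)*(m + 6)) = m + 6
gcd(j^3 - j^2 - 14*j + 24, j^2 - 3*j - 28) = j + 4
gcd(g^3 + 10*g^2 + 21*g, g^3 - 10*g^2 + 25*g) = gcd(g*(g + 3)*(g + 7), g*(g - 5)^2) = g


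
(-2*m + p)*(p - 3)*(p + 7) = -2*m*p^2 - 8*m*p + 42*m + p^3 + 4*p^2 - 21*p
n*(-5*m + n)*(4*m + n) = -20*m^2*n - m*n^2 + n^3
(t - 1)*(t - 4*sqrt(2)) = t^2 - 4*sqrt(2)*t - t + 4*sqrt(2)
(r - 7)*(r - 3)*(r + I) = r^3 - 10*r^2 + I*r^2 + 21*r - 10*I*r + 21*I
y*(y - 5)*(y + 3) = y^3 - 2*y^2 - 15*y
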